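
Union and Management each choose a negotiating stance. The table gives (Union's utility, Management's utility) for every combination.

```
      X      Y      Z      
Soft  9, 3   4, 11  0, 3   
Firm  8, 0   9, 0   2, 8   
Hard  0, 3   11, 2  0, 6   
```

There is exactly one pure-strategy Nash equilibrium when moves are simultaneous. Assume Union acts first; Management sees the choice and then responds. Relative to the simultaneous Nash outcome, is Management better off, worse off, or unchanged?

better off

Work backward from Management's decision.
- Soft: BR = Y, leader payoff 4.
- Firm: BR = Z, leader payoff 2.
- Hard: BR = Z, leader payoff 0.
Maximizing over 4, 2, 0, Union chooses Soft. Subgame-perfect outcome: (Soft, Y) with payoffs (4, 11).
Under simultaneous play:
Union's best replies: X→Soft; Y→Hard; Z→Firm.
Management's best replies: Soft→Y; Firm→Z; Hard→Z.
Only (Firm, Z) has each player best-responding; Nash payoffs (2, 8).
Management earns 11 sequentially versus 8 at the Nash outcome: better off.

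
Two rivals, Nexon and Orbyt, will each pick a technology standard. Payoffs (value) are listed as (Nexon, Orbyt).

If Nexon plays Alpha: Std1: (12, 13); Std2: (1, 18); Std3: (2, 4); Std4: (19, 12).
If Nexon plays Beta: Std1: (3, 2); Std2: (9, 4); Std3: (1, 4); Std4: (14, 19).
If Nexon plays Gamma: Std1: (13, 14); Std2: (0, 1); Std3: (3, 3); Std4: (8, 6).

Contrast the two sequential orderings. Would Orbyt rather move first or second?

If Nexon leads: Orbyt's best replies are Alpha→Std2, Beta→Std4, Gamma→Std1; Nexon's induced payoffs 1, 14, 13; outcome (Beta, Std4), payoffs (14, 19).
If Orbyt leads: Nexon's best replies are Std1→Gamma, Std2→Beta, Std3→Gamma, Std4→Alpha; Orbyt's induced payoffs 14, 4, 3, 12; outcome (Gamma, Std1), payoffs (13, 14).
Orbyt gets 14 moving first and 19 moving second, so Orbyt prefers to move second.

second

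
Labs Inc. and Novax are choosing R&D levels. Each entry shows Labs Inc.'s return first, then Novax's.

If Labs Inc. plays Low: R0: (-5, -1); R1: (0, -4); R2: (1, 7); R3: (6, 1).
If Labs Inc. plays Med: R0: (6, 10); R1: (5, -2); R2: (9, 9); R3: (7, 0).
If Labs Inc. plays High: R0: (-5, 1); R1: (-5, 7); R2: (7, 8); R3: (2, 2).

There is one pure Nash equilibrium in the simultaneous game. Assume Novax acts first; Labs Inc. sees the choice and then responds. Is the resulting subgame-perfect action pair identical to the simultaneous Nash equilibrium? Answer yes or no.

yes

Labs Inc. best-responds to each possible Novax move:
- R0: Labs Inc. compares -5, 6, -5 and picks Med; Novax would get 10.
- R1: Labs Inc. compares 0, 5, -5 and picks Med; Novax would get -2.
- R2: Labs Inc. compares 1, 9, 7 and picks Med; Novax would get 9.
- R3: Labs Inc. compares 6, 7, 2 and picks Med; Novax would get 0.
Maximizing over 10, -2, 9, 0, Novax chooses R0. Subgame-perfect outcome: (Med, R0) with payoffs (6, 10).
Now find the simultaneous Nash equilibrium.
Labs Inc.'s best replies: R0→Med; R1→Med; R2→Med; R3→Med.
Novax's best replies: Low→R2; Med→R0; High→R2.
Only (Med, R0) has each player best-responding; Nash payoffs (6, 10).
Sequential outcome (Med, R0) coincides with the Nash profile (Med, R0).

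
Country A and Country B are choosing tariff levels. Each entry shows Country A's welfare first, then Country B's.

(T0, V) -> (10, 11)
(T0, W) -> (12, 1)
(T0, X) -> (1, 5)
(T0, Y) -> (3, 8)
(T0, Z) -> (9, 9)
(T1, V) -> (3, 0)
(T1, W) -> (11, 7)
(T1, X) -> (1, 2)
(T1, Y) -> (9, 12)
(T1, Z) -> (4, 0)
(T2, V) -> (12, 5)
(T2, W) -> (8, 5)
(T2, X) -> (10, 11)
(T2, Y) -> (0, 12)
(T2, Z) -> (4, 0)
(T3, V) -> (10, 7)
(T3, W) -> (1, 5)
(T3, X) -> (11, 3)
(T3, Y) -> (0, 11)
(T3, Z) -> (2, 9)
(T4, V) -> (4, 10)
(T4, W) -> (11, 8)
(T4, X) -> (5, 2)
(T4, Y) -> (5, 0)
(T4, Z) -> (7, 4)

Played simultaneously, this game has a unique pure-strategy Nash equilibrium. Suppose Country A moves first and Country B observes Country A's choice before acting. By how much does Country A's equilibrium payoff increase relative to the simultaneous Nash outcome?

Backward induction with Country A moving first.
- T0: Country B compares 11, 1, 5, 8, 9 and picks V; Country A would get 10.
- T1: Country B compares 0, 7, 2, 12, 0 and picks Y; Country A would get 9.
- T2: Country B compares 5, 5, 11, 12, 0 and picks Y; Country A would get 0.
- T3: Country B compares 7, 5, 3, 11, 9 and picks Y; Country A would get 0.
- T4: Country B compares 10, 8, 2, 0, 4 and picks V; Country A would get 4.
Among 10, 9, 0, 0, 4, the best is 10 at T0. Subgame-perfect outcome: (T0, V) with payoffs (10, 11).
Under simultaneous play:
Country A's best replies: V→T2; W→T0; X→T3; Y→T1; Z→T0.
Country B's best replies: T0→V; T1→Y; T2→Y; T3→Y; T4→V.
Only (T1, Y) has each player best-responding; Nash payoffs (9, 12).
Country A's commitment gain: 10 − 9 = 1.

1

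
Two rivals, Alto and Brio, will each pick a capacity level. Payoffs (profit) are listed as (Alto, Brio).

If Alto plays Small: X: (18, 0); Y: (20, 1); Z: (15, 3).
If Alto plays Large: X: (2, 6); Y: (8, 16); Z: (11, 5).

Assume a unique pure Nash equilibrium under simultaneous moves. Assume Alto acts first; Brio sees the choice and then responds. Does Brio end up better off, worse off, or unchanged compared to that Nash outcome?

Solve by backward induction (Alto leads).
- Small: BR = Z, leader payoff 15.
- Large: BR = Y, leader payoff 8.
Alto's induced payoffs are 15, 8, so Alto commits to Small. Subgame-perfect outcome: (Small, Z) with payoffs (15, 3).
Under simultaneous play:
Alto's best replies: X→Small; Y→Small; Z→Small.
Brio's best replies: Small→Z; Large→Y.
Only (Small, Z) has each player best-responding; Nash payoffs (15, 3).
Brio earns 3 sequentially versus 3 at the Nash outcome: unchanged.

unchanged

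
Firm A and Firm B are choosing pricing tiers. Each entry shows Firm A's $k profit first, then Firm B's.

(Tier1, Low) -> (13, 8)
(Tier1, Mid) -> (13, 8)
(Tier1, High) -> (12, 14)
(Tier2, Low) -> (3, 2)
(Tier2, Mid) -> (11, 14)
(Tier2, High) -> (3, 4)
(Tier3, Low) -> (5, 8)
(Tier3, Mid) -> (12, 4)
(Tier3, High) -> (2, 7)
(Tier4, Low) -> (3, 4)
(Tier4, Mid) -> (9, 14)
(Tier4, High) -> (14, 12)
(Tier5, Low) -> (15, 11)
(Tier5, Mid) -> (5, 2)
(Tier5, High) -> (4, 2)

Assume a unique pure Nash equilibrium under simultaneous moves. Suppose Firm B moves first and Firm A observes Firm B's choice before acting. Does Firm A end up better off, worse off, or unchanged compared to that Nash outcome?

worse off

Work backward from Firm A's decision.
- Low: Firm A compares 13, 3, 5, 3, 15 and picks Tier5; Firm B would get 11.
- Mid: Firm A compares 13, 11, 12, 9, 5 and picks Tier1; Firm B would get 8.
- High: Firm A compares 12, 3, 2, 14, 4 and picks Tier4; Firm B would get 12.
Among 11, 8, 12, the best is 12 at High. Subgame-perfect outcome: (Tier4, High) with payoffs (14, 12).
Under simultaneous play:
Firm A's best replies: Low→Tier5; Mid→Tier1; High→Tier4.
Firm B's best replies: Tier1→High; Tier2→Mid; Tier3→Low; Tier4→Mid; Tier5→Low.
Only (Tier5, Low) has each player best-responding; Nash payoffs (15, 11).
Firm A earns 14 sequentially versus 15 at the Nash outcome: worse off.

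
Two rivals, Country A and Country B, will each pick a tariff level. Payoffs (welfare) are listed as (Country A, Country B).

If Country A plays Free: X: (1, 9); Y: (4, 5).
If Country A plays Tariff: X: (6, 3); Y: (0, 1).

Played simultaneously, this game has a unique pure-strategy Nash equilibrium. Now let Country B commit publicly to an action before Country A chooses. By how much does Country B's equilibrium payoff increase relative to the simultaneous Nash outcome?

Country A best-responds to each possible Country B move:
- X: Country A compares 1, 6 and picks Tariff; Country B would get 3.
- Y: Country A compares 4, 0 and picks Free; Country B would get 5.
Maximizing over 3, 5, Country B chooses Y. Subgame-perfect outcome: (Free, Y) with payoffs (4, 5).
Now find the simultaneous Nash equilibrium.
Country A's best replies: X→Tariff; Y→Free.
Country B's best replies: Free→X; Tariff→X.
The unique mutual best reply is (Tariff, X), giving (6, 3).
Country B's commitment gain: 5 − 3 = 2.

2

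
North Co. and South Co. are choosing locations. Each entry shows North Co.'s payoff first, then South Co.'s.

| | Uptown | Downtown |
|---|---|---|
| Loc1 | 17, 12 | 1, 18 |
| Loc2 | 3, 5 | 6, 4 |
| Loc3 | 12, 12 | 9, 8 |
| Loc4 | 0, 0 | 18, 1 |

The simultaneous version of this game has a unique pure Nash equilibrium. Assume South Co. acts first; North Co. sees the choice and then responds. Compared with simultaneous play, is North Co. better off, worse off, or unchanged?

North Co. best-responds to each possible South Co. move:
- Uptown: North Co. compares 17, 3, 12, 0 and picks Loc1; South Co. would get 12.
- Downtown: North Co. compares 1, 6, 9, 18 and picks Loc4; South Co. would get 1.
Maximizing over 12, 1, South Co. chooses Uptown. Subgame-perfect outcome: (Loc1, Uptown) with payoffs (17, 12).
For the simultaneous game, intersect best replies.
North Co.'s best replies: Uptown→Loc1; Downtown→Loc4.
South Co.'s best replies: Loc1→Downtown; Loc2→Uptown; Loc3→Uptown; Loc4→Downtown.
Only (Loc4, Downtown) has each player best-responding; Nash payoffs (18, 1).
North Co. earns 17 sequentially versus 18 at the Nash outcome: worse off.

worse off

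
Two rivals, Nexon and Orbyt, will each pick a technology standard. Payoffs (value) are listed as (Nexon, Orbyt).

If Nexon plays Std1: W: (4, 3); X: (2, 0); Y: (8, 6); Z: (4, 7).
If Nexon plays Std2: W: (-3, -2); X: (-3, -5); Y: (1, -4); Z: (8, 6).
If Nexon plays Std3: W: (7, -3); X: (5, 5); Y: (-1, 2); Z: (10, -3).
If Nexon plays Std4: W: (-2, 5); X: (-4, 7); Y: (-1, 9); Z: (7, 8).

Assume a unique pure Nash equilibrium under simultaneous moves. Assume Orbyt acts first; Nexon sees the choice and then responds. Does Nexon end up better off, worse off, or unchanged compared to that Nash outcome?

better off

Work backward from Nexon's decision.
- W: Nexon compares 4, -3, 7, -2 and picks Std3; Orbyt would get -3.
- X: Nexon compares 2, -3, 5, -4 and picks Std3; Orbyt would get 5.
- Y: Nexon compares 8, 1, -1, -1 and picks Std1; Orbyt would get 6.
- Z: Nexon compares 4, 8, 10, 7 and picks Std3; Orbyt would get -3.
Among -3, 5, 6, -3, the best is 6 at Y. Subgame-perfect outcome: (Std1, Y) with payoffs (8, 6).
For the simultaneous game, intersect best replies.
Nexon's best replies: W→Std3; X→Std3; Y→Std1; Z→Std3.
Orbyt's best replies: Std1→Z; Std2→Z; Std3→X; Std4→Y.
The unique mutual best reply is (Std3, X), giving (5, 5).
Nexon earns 8 sequentially versus 5 at the Nash outcome: better off.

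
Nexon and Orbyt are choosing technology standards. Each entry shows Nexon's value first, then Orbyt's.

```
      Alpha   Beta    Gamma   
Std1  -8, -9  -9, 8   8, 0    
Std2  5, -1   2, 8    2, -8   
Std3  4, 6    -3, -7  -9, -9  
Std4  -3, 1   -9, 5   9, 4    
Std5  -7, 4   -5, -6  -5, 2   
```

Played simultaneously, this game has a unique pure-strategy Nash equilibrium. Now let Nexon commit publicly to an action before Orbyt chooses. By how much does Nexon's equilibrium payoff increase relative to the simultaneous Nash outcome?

Work backward from Orbyt's decision.
- Std1: Orbyt compares -9, 8, 0 and picks Beta; Nexon would get -9.
- Std2: Orbyt compares -1, 8, -8 and picks Beta; Nexon would get 2.
- Std3: Orbyt compares 6, -7, -9 and picks Alpha; Nexon would get 4.
- Std4: Orbyt compares 1, 5, 4 and picks Beta; Nexon would get -9.
- Std5: Orbyt compares 4, -6, 2 and picks Alpha; Nexon would get -7.
Among -9, 2, 4, -9, -7, the best is 4 at Std3. Subgame-perfect outcome: (Std3, Alpha) with payoffs (4, 6).
Under simultaneous play:
Nexon's best replies: Alpha→Std2; Beta→Std2; Gamma→Std4.
Orbyt's best replies: Std1→Beta; Std2→Beta; Std3→Alpha; Std4→Beta; Std5→Alpha.
The unique mutual best reply is (Std2, Beta), giving (2, 8).
Nexon's commitment gain: 4 − 2 = 2.

2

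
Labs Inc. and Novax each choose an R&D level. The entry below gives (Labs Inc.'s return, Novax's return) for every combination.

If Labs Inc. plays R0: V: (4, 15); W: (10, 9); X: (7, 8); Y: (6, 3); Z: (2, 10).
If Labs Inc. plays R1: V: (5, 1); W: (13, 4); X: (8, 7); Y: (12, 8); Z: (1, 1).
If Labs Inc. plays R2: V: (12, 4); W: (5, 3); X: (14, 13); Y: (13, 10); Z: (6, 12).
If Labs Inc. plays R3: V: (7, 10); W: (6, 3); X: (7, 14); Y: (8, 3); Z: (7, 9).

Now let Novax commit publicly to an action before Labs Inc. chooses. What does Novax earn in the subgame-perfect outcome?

Work backward from Labs Inc.'s decision.
- V: BR = R2, leader payoff 4.
- W: BR = R1, leader payoff 4.
- X: BR = R2, leader payoff 13.
- Y: BR = R2, leader payoff 10.
- Z: BR = R3, leader payoff 9.
Novax's induced payoffs are 4, 4, 13, 10, 9, so Novax commits to X. Subgame-perfect outcome: (R2, X) with payoffs (14, 13).

13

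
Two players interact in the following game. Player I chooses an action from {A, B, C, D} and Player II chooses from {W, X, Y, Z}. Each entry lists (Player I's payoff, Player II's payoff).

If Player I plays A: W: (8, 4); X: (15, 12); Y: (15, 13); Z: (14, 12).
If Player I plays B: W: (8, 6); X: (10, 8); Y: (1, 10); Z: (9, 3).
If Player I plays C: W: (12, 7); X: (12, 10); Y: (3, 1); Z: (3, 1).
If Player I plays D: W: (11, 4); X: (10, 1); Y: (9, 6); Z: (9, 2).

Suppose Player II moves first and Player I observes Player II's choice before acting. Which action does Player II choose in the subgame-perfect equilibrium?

Y

Work backward from Player I's decision.
- W: BR = C, leader payoff 7.
- X: BR = A, leader payoff 12.
- Y: BR = A, leader payoff 13.
- Z: BR = A, leader payoff 12.
Maximizing over 7, 12, 13, 12, Player II chooses Y. Subgame-perfect outcome: (A, Y) with payoffs (15, 13).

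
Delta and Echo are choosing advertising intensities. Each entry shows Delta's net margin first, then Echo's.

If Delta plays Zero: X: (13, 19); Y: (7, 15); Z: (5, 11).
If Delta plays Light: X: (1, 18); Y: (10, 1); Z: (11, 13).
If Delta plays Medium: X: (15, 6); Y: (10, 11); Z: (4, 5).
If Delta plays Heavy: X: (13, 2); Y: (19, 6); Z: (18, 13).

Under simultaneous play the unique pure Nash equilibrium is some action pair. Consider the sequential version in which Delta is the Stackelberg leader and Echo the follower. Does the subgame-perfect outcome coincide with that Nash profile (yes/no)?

yes

Echo best-responds to each possible Delta move:
- Zero: Echo compares 19, 15, 11 and picks X; Delta would get 13.
- Light: Echo compares 18, 1, 13 and picks X; Delta would get 1.
- Medium: Echo compares 6, 11, 5 and picks Y; Delta would get 10.
- Heavy: Echo compares 2, 6, 13 and picks Z; Delta would get 18.
Among 13, 1, 10, 18, the best is 18 at Heavy. Subgame-perfect outcome: (Heavy, Z) with payoffs (18, 13).
Under simultaneous play:
Delta's best replies: X→Medium; Y→Heavy; Z→Heavy.
Echo's best replies: Zero→X; Light→X; Medium→Y; Heavy→Z.
The unique mutual best reply is (Heavy, Z), giving (18, 13).
Sequential outcome (Heavy, Z) coincides with the Nash profile (Heavy, Z).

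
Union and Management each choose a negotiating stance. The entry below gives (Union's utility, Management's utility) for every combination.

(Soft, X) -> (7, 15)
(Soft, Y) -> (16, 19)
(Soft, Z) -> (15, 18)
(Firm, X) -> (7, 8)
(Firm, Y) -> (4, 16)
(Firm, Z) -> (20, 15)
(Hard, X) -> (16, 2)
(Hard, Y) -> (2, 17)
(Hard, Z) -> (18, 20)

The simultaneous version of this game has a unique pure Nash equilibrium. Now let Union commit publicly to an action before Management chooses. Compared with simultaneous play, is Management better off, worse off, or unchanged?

Backward induction with Union moving first.
- Soft: BR = Y, leader payoff 16.
- Firm: BR = Y, leader payoff 4.
- Hard: BR = Z, leader payoff 18.
Maximizing over 16, 4, 18, Union chooses Hard. Subgame-perfect outcome: (Hard, Z) with payoffs (18, 20).
Under simultaneous play:
Union's best replies: X→Hard; Y→Soft; Z→Firm.
Management's best replies: Soft→Y; Firm→Y; Hard→Z.
The unique mutual best reply is (Soft, Y), giving (16, 19).
Management earns 20 sequentially versus 19 at the Nash outcome: better off.

better off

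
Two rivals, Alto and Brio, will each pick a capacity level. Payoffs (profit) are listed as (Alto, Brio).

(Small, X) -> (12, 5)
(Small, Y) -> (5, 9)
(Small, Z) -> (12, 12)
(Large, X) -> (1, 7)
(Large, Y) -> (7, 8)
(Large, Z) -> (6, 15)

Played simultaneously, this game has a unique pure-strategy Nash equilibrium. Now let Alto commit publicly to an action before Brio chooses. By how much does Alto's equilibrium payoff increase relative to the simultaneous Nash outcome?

Work backward from Brio's decision.
- Small: Brio compares 5, 9, 12 and picks Z; Alto would get 12.
- Large: Brio compares 7, 8, 15 and picks Z; Alto would get 6.
Alto's induced payoffs are 12, 6, so Alto commits to Small. Subgame-perfect outcome: (Small, Z) with payoffs (12, 12).
For the simultaneous game, intersect best replies.
Alto's best replies: X→Small; Y→Large; Z→Small.
Brio's best replies: Small→Z; Large→Z.
The unique mutual best reply is (Small, Z), giving (12, 12).
Alto's commitment gain: 12 − 12 = 0.

0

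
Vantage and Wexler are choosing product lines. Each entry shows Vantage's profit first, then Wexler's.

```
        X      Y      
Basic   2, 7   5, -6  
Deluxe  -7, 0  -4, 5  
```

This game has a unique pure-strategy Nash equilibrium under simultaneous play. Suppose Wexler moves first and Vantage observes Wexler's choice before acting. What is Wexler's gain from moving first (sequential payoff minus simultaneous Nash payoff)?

Solve by backward induction (Wexler leads).
- X: BR = Basic, leader payoff 7.
- Y: BR = Basic, leader payoff -6.
Maximizing over 7, -6, Wexler chooses X. Subgame-perfect outcome: (Basic, X) with payoffs (2, 7).
For the simultaneous game, intersect best replies.
Vantage's best replies: X→Basic; Y→Basic.
Wexler's best replies: Basic→X; Deluxe→Y.
The unique mutual best reply is (Basic, X), giving (2, 7).
Wexler's commitment gain: 7 − 7 = 0.

0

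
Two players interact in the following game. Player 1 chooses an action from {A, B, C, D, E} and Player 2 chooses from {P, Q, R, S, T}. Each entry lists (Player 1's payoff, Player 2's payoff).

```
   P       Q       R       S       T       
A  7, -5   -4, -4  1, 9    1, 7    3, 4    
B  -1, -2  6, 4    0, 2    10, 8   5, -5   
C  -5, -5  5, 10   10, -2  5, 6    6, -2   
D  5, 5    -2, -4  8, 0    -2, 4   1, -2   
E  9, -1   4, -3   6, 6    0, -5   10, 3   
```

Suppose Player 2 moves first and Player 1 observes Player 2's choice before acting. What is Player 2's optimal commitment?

Solve by backward induction (Player 2 leads).
- P: Player 1 compares 7, -1, -5, 5, 9 and picks E; Player 2 would get -1.
- Q: Player 1 compares -4, 6, 5, -2, 4 and picks B; Player 2 would get 4.
- R: Player 1 compares 1, 0, 10, 8, 6 and picks C; Player 2 would get -2.
- S: Player 1 compares 1, 10, 5, -2, 0 and picks B; Player 2 would get 8.
- T: Player 1 compares 3, 5, 6, 1, 10 and picks E; Player 2 would get 3.
Player 2's induced payoffs are -1, 4, -2, 8, 3, so Player 2 commits to S. Subgame-perfect outcome: (B, S) with payoffs (10, 8).

S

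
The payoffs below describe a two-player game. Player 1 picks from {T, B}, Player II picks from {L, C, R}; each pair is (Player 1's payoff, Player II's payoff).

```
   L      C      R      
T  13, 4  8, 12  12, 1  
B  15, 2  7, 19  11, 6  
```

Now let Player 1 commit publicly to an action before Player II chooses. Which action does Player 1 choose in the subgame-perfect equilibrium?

T

Player II best-responds to each possible Player 1 move:
- T → Player II plays C (best of 4, 12, 1); Player 1 gets 8.
- B → Player II plays C (best of 2, 19, 6); Player 1 gets 7.
Player 1's induced payoffs are 8, 7, so Player 1 commits to T. Subgame-perfect outcome: (T, C) with payoffs (8, 12).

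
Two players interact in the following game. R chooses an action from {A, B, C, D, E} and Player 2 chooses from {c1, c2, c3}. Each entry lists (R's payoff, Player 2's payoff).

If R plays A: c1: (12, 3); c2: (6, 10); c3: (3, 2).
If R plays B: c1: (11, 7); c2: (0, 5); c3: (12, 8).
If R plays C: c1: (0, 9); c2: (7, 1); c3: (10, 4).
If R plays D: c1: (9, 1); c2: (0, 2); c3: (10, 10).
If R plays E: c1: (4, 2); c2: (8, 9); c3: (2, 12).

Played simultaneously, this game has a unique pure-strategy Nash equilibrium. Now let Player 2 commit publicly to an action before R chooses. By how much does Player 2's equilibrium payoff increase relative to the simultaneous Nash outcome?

1

R best-responds to each possible Player 2 move:
- c1: BR = A, leader payoff 3.
- c2: BR = E, leader payoff 9.
- c3: BR = B, leader payoff 8.
Player 2's induced payoffs are 3, 9, 8, so Player 2 commits to c2. Subgame-perfect outcome: (E, c2) with payoffs (8, 9).
Under simultaneous play:
R's best replies: c1→A; c2→E; c3→B.
Player 2's best replies: A→c2; B→c3; C→c1; D→c3; E→c3.
Only (B, c3) has each player best-responding; Nash payoffs (12, 8).
Player 2's commitment gain: 9 − 8 = 1.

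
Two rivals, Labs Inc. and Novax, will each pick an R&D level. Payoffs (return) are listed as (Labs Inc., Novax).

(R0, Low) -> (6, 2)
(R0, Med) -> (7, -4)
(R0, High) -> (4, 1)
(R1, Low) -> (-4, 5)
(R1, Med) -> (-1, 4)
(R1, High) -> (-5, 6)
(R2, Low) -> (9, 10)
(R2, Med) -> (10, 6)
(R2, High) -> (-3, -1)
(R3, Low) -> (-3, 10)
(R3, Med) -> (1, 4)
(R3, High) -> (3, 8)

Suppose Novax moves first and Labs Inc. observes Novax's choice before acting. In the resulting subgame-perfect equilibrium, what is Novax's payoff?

Backward induction with Novax moving first.
- Low → Labs Inc. plays R2 (best of 6, -4, 9, -3); Novax gets 10.
- Med → Labs Inc. plays R2 (best of 7, -1, 10, 1); Novax gets 6.
- High → Labs Inc. plays R0 (best of 4, -5, -3, 3); Novax gets 1.
Among 10, 6, 1, the best is 10 at Low. Subgame-perfect outcome: (R2, Low) with payoffs (9, 10).

10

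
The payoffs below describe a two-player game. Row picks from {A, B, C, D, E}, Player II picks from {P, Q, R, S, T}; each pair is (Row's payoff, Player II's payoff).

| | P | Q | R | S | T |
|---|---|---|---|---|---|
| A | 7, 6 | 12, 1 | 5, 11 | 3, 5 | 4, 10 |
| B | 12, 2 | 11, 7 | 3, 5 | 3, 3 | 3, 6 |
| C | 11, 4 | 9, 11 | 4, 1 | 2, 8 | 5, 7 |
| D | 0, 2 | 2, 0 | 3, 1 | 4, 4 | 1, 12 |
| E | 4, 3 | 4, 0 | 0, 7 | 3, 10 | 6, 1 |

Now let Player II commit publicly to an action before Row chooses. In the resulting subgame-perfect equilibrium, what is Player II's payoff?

11

Work backward from Row's decision.
- P → Row plays B (best of 7, 12, 11, 0, 4); Player II gets 2.
- Q → Row plays A (best of 12, 11, 9, 2, 4); Player II gets 1.
- R → Row plays A (best of 5, 3, 4, 3, 0); Player II gets 11.
- S → Row plays D (best of 3, 3, 2, 4, 3); Player II gets 4.
- T → Row plays E (best of 4, 3, 5, 1, 6); Player II gets 1.
Maximizing over 2, 1, 11, 4, 1, Player II chooses R. Subgame-perfect outcome: (A, R) with payoffs (5, 11).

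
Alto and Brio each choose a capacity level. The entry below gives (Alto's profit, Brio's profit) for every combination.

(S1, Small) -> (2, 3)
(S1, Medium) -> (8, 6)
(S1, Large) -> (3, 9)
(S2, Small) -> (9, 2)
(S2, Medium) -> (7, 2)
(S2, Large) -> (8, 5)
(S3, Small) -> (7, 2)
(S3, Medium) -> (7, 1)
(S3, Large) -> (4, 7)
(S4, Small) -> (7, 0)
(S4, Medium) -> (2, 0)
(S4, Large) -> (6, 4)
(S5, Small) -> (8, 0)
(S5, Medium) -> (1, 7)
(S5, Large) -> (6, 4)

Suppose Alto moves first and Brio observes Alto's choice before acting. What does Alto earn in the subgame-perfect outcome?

8

Solve by backward induction (Alto leads).
- S1: Brio compares 3, 6, 9 and picks Large; Alto would get 3.
- S2: Brio compares 2, 2, 5 and picks Large; Alto would get 8.
- S3: Brio compares 2, 1, 7 and picks Large; Alto would get 4.
- S4: Brio compares 0, 0, 4 and picks Large; Alto would get 6.
- S5: Brio compares 0, 7, 4 and picks Medium; Alto would get 1.
Maximizing over 3, 8, 4, 6, 1, Alto chooses S2. Subgame-perfect outcome: (S2, Large) with payoffs (8, 5).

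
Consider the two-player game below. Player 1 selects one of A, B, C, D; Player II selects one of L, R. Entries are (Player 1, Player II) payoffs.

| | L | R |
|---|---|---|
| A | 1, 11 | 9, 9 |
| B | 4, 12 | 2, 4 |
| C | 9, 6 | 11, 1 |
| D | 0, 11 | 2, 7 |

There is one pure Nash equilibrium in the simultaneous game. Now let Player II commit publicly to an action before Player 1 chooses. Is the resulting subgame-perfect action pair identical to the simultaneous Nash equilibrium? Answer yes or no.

Player 1 best-responds to each possible Player II move:
- L: BR = C, leader payoff 6.
- R: BR = C, leader payoff 1.
Maximizing over 6, 1, Player II chooses L. Subgame-perfect outcome: (C, L) with payoffs (9, 6).
For the simultaneous game, intersect best replies.
Player 1's best replies: L→C; R→C.
Player II's best replies: A→L; B→L; C→L; D→L.
The unique mutual best reply is (C, L), giving (9, 6).
Sequential outcome (C, L) coincides with the Nash profile (C, L).

yes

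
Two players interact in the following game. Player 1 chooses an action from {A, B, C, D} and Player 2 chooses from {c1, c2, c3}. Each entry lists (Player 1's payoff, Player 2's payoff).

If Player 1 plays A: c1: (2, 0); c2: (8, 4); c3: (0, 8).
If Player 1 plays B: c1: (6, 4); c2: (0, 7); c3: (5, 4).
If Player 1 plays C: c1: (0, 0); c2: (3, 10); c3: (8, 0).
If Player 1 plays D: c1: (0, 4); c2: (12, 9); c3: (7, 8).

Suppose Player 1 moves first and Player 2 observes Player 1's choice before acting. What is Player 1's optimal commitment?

D

Player 2 best-responds to each possible Player 1 move:
- A → Player 2 plays c3 (best of 0, 4, 8); Player 1 gets 0.
- B → Player 2 plays c2 (best of 4, 7, 4); Player 1 gets 0.
- C → Player 2 plays c2 (best of 0, 10, 0); Player 1 gets 3.
- D → Player 2 plays c2 (best of 4, 9, 8); Player 1 gets 12.
Among 0, 0, 3, 12, the best is 12 at D. Subgame-perfect outcome: (D, c2) with payoffs (12, 9).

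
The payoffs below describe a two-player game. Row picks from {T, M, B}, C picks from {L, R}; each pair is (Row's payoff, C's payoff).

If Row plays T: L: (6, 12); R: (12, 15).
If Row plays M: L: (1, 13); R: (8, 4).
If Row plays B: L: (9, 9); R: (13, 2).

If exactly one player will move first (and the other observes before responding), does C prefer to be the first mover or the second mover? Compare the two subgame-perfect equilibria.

If Row leads: C's best replies are T→R, M→L, B→L; Row's induced payoffs 12, 1, 9; outcome (T, R), payoffs (12, 15).
If C leads: Row's best replies are L→B, R→B; C's induced payoffs 9, 2; outcome (B, L), payoffs (9, 9).
C gets 9 moving first and 15 moving second, so C prefers to move second.

second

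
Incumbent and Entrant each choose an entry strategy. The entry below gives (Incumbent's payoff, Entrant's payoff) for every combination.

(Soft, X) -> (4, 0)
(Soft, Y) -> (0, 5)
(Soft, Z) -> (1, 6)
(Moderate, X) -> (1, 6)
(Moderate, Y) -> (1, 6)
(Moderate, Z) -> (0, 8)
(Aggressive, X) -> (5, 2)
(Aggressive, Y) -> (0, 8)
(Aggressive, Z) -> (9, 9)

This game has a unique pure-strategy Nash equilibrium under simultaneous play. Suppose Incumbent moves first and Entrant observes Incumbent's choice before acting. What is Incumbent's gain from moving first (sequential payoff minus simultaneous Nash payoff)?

Entrant best-responds to each possible Incumbent move:
- Soft: Entrant compares 0, 5, 6 and picks Z; Incumbent would get 1.
- Moderate: Entrant compares 6, 6, 8 and picks Z; Incumbent would get 0.
- Aggressive: Entrant compares 2, 8, 9 and picks Z; Incumbent would get 9.
Incumbent's induced payoffs are 1, 0, 9, so Incumbent commits to Aggressive. Subgame-perfect outcome: (Aggressive, Z) with payoffs (9, 9).
For the simultaneous game, intersect best replies.
Incumbent's best replies: X→Aggressive; Y→Moderate; Z→Aggressive.
Entrant's best replies: Soft→Z; Moderate→Z; Aggressive→Z.
The unique mutual best reply is (Aggressive, Z), giving (9, 9).
Incumbent's commitment gain: 9 − 9 = 0.

0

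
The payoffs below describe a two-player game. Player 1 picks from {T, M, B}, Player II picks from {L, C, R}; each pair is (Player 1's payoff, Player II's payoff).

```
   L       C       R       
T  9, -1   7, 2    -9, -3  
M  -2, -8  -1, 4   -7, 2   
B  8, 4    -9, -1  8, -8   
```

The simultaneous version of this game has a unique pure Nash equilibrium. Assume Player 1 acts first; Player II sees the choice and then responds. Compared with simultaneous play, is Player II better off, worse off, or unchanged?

better off

Solve by backward induction (Player 1 leads).
- T: Player II compares -1, 2, -3 and picks C; Player 1 would get 7.
- M: Player II compares -8, 4, 2 and picks C; Player 1 would get -1.
- B: Player II compares 4, -1, -8 and picks L; Player 1 would get 8.
Player 1's induced payoffs are 7, -1, 8, so Player 1 commits to B. Subgame-perfect outcome: (B, L) with payoffs (8, 4).
For the simultaneous game, intersect best replies.
Player 1's best replies: L→T; C→T; R→B.
Player II's best replies: T→C; M→C; B→L.
The unique mutual best reply is (T, C), giving (7, 2).
Player II earns 4 sequentially versus 2 at the Nash outcome: better off.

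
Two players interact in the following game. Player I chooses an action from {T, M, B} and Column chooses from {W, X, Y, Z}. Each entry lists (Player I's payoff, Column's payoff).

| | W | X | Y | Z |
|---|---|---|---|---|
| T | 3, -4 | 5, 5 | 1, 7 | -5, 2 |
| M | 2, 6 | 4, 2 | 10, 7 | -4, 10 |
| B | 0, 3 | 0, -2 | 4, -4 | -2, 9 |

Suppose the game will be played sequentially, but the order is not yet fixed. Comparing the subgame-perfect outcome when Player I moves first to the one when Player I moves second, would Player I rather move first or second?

If Player I leads: Column's best replies are T→Y, M→Z, B→Z; Player I's induced payoffs 1, -4, -2; outcome (T, Y), payoffs (1, 7).
If Column leads: Player I's best replies are W→T, X→T, Y→M, Z→B; Column's induced payoffs -4, 5, 7, 9; outcome (B, Z), payoffs (-2, 9).
Player I gets 1 moving first and -2 moving second, so Player I prefers to move first.

first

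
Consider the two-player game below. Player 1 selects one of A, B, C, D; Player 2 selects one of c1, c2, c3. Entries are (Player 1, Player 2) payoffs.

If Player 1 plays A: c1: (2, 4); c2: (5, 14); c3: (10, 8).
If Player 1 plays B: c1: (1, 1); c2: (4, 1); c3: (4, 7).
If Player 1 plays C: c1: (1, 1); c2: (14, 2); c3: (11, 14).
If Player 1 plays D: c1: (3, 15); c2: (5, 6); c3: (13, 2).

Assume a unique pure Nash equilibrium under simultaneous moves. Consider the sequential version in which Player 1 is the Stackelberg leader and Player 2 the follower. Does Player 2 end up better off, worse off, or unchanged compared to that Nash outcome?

Backward induction with Player 1 moving first.
- A: Player 2 compares 4, 14, 8 and picks c2; Player 1 would get 5.
- B: Player 2 compares 1, 1, 7 and picks c3; Player 1 would get 4.
- C: Player 2 compares 1, 2, 14 and picks c3; Player 1 would get 11.
- D: Player 2 compares 15, 6, 2 and picks c1; Player 1 would get 3.
Player 1's induced payoffs are 5, 4, 11, 3, so Player 1 commits to C. Subgame-perfect outcome: (C, c3) with payoffs (11, 14).
For the simultaneous game, intersect best replies.
Player 1's best replies: c1→D; c2→C; c3→D.
Player 2's best replies: A→c2; B→c3; C→c3; D→c1.
The unique mutual best reply is (D, c1), giving (3, 15).
Player 2 earns 14 sequentially versus 15 at the Nash outcome: worse off.

worse off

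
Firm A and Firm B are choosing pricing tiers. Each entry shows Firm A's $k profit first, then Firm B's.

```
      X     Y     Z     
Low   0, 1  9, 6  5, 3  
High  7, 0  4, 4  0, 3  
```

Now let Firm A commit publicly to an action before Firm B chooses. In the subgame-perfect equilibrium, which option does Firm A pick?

Low

Backward induction with Firm A moving first.
- Low → Firm B plays Y (best of 1, 6, 3); Firm A gets 9.
- High → Firm B plays Y (best of 0, 4, 3); Firm A gets 4.
Among 9, 4, the best is 9 at Low. Subgame-perfect outcome: (Low, Y) with payoffs (9, 6).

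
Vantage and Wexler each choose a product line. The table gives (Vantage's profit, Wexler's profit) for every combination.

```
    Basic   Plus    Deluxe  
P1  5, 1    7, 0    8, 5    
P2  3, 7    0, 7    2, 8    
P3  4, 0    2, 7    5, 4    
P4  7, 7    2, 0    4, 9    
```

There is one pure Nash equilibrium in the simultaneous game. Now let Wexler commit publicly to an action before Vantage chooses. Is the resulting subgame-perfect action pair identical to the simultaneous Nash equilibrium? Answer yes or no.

no

Work backward from Vantage's decision.
- Basic: BR = P4, leader payoff 7.
- Plus: BR = P1, leader payoff 0.
- Deluxe: BR = P1, leader payoff 5.
Maximizing over 7, 0, 5, Wexler chooses Basic. Subgame-perfect outcome: (P4, Basic) with payoffs (7, 7).
Under simultaneous play:
Vantage's best replies: Basic→P4; Plus→P1; Deluxe→P1.
Wexler's best replies: P1→Deluxe; P2→Deluxe; P3→Plus; P4→Deluxe.
Only (P1, Deluxe) has each player best-responding; Nash payoffs (8, 5).
Sequential outcome (P4, Basic) differs from the Nash profile (P1, Deluxe).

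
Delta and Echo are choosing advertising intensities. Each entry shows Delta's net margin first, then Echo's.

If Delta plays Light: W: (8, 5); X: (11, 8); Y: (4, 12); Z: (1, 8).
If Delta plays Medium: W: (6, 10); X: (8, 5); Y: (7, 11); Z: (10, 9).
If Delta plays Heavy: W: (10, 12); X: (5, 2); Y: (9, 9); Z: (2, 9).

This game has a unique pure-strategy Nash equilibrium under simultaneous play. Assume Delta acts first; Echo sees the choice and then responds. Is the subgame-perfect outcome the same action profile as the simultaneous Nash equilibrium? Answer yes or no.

yes

Echo best-responds to each possible Delta move:
- Light: BR = Y, leader payoff 4.
- Medium: BR = Y, leader payoff 7.
- Heavy: BR = W, leader payoff 10.
Delta's induced payoffs are 4, 7, 10, so Delta commits to Heavy. Subgame-perfect outcome: (Heavy, W) with payoffs (10, 12).
Under simultaneous play:
Delta's best replies: W→Heavy; X→Light; Y→Heavy; Z→Medium.
Echo's best replies: Light→Y; Medium→Y; Heavy→W.
Only (Heavy, W) has each player best-responding; Nash payoffs (10, 12).
Sequential outcome (Heavy, W) coincides with the Nash profile (Heavy, W).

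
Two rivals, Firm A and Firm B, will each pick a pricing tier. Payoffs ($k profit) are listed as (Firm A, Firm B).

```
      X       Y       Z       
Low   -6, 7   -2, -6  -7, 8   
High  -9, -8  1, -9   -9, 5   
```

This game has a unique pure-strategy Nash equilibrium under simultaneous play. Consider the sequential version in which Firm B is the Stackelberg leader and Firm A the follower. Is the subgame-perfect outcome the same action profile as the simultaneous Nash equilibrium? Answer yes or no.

yes

Firm A best-responds to each possible Firm B move:
- X → Firm A plays Low (best of -6, -9); Firm B gets 7.
- Y → Firm A plays High (best of -2, 1); Firm B gets -9.
- Z → Firm A plays Low (best of -7, -9); Firm B gets 8.
Maximizing over 7, -9, 8, Firm B chooses Z. Subgame-perfect outcome: (Low, Z) with payoffs (-7, 8).
Now find the simultaneous Nash equilibrium.
Firm A's best replies: X→Low; Y→High; Z→Low.
Firm B's best replies: Low→Z; High→Z.
Only (Low, Z) has each player best-responding; Nash payoffs (-7, 8).
Sequential outcome (Low, Z) coincides with the Nash profile (Low, Z).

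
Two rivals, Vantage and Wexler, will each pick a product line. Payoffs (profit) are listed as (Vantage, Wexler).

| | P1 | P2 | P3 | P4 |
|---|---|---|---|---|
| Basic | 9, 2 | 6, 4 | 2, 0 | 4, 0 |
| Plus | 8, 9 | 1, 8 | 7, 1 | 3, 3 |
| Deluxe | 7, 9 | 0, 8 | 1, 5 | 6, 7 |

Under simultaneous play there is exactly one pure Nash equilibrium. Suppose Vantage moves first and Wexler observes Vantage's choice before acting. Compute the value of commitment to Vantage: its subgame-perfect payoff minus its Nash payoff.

Backward induction with Vantage moving first.
- Basic: Wexler compares 2, 4, 0, 0 and picks P2; Vantage would get 6.
- Plus: Wexler compares 9, 8, 1, 3 and picks P1; Vantage would get 8.
- Deluxe: Wexler compares 9, 8, 5, 7 and picks P1; Vantage would get 7.
Vantage's induced payoffs are 6, 8, 7, so Vantage commits to Plus. Subgame-perfect outcome: (Plus, P1) with payoffs (8, 9).
Under simultaneous play:
Vantage's best replies: P1→Basic; P2→Basic; P3→Plus; P4→Deluxe.
Wexler's best replies: Basic→P2; Plus→P1; Deluxe→P1.
The unique mutual best reply is (Basic, P2), giving (6, 4).
Vantage's commitment gain: 8 − 6 = 2.

2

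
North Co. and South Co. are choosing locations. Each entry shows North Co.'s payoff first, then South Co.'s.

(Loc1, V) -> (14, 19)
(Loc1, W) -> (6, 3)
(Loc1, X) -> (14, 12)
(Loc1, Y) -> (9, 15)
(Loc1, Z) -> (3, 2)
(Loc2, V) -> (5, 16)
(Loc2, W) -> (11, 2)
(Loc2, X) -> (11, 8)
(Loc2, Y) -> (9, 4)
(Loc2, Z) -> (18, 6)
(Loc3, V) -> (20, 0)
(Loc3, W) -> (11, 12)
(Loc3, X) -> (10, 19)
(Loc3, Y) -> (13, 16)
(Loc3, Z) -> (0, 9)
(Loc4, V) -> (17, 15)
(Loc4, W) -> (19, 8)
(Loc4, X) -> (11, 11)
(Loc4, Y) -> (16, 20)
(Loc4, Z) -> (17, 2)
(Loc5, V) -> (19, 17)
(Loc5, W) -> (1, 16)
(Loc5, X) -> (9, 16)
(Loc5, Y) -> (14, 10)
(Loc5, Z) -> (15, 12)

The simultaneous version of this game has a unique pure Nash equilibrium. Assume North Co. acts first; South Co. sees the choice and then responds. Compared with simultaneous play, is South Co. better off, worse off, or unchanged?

Work backward from South Co.'s decision.
- Loc1: BR = V, leader payoff 14.
- Loc2: BR = V, leader payoff 5.
- Loc3: BR = X, leader payoff 10.
- Loc4: BR = Y, leader payoff 16.
- Loc5: BR = V, leader payoff 19.
Maximizing over 14, 5, 10, 16, 19, North Co. chooses Loc5. Subgame-perfect outcome: (Loc5, V) with payoffs (19, 17).
Now find the simultaneous Nash equilibrium.
North Co.'s best replies: V→Loc3; W→Loc4; X→Loc1; Y→Loc4; Z→Loc2.
South Co.'s best replies: Loc1→V; Loc2→V; Loc3→X; Loc4→Y; Loc5→V.
The unique mutual best reply is (Loc4, Y), giving (16, 20).
South Co. earns 17 sequentially versus 20 at the Nash outcome: worse off.

worse off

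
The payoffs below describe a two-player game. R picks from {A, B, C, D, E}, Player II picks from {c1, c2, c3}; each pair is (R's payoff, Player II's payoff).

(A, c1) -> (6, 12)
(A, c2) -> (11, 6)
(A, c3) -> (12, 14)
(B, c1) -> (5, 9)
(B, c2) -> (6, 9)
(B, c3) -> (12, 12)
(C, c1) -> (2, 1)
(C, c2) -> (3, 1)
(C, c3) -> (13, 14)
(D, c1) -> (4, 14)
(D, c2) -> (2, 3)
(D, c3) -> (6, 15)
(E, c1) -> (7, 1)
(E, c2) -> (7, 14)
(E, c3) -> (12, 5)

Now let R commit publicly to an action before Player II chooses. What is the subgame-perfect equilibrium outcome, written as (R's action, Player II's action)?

(C, c3)

Work backward from Player II's decision.
- A: BR = c3, leader payoff 12.
- B: BR = c3, leader payoff 12.
- C: BR = c3, leader payoff 13.
- D: BR = c3, leader payoff 6.
- E: BR = c2, leader payoff 7.
R's induced payoffs are 12, 12, 13, 6, 7, so R commits to C. Subgame-perfect outcome: (C, c3) with payoffs (13, 14).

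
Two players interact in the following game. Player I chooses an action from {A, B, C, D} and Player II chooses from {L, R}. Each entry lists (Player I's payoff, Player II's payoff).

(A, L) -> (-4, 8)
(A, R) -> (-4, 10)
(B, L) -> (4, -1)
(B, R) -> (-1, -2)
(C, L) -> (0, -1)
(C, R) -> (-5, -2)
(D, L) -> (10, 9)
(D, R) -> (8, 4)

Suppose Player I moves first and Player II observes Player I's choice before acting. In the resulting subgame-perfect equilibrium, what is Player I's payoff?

10

Work backward from Player II's decision.
- A: Player II compares 8, 10 and picks R; Player I would get -4.
- B: Player II compares -1, -2 and picks L; Player I would get 4.
- C: Player II compares -1, -2 and picks L; Player I would get 0.
- D: Player II compares 9, 4 and picks L; Player I would get 10.
Among -4, 4, 0, 10, the best is 10 at D. Subgame-perfect outcome: (D, L) with payoffs (10, 9).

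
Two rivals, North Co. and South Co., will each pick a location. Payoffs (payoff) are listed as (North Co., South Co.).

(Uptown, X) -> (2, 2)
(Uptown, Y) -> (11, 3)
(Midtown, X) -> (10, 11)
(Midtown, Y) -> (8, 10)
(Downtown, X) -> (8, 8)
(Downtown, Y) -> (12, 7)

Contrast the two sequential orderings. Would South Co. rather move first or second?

If North Co. leads: South Co.'s best replies are Uptown→Y, Midtown→X, Downtown→X; North Co.'s induced payoffs 11, 10, 8; outcome (Uptown, Y), payoffs (11, 3).
If South Co. leads: North Co.'s best replies are X→Midtown, Y→Downtown; South Co.'s induced payoffs 11, 7; outcome (Midtown, X), payoffs (10, 11).
South Co. gets 11 moving first and 3 moving second, so South Co. prefers to move first.

first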